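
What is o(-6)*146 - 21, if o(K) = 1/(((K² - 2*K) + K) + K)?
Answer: -305/18 ≈ -16.944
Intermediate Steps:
o(K) = K⁻² (o(K) = 1/((K² - K) + K) = 1/(K²) = K⁻²)
o(-6)*146 - 21 = 146/(-6)² - 21 = (1/36)*146 - 21 = 73/18 - 21 = -305/18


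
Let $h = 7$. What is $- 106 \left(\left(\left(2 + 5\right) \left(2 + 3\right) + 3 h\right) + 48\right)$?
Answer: $-11024$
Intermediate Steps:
$- 106 \left(\left(\left(2 + 5\right) \left(2 + 3\right) + 3 h\right) + 48\right) = - 106 \left(\left(\left(2 + 5\right) \left(2 + 3\right) + 3 \cdot 7\right) + 48\right) = - 106 \left(\left(7 \cdot 5 + 21\right) + 48\right) = - 106 \left(\left(35 + 21\right) + 48\right) = - 106 \left(56 + 48\right) = \left(-106\right) 104 = -11024$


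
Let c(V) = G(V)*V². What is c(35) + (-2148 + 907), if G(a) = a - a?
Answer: -1241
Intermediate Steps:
G(a) = 0
c(V) = 0 (c(V) = 0*V² = 0)
c(35) + (-2148 + 907) = 0 + (-2148 + 907) = 0 - 1241 = -1241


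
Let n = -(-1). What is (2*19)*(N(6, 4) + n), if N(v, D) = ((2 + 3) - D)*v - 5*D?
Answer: -494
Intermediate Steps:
N(v, D) = -5*D + v*(5 - D) (N(v, D) = (5 - D)*v - 5*D = v*(5 - D) - 5*D = -5*D + v*(5 - D))
n = 1 (n = -1*(-1) = 1)
(2*19)*(N(6, 4) + n) = (2*19)*((-5*4 + 5*6 - 1*4*6) + 1) = 38*((-20 + 30 - 24) + 1) = 38*(-14 + 1) = 38*(-13) = -494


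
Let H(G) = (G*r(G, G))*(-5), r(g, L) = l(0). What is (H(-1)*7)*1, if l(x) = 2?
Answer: 70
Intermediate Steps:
r(g, L) = 2
H(G) = -10*G (H(G) = (G*2)*(-5) = (2*G)*(-5) = -10*G)
(H(-1)*7)*1 = (-10*(-1)*7)*1 = (10*7)*1 = 70*1 = 70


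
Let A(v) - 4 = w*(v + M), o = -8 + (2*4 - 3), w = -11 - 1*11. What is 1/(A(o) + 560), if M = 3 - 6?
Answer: 1/696 ≈ 0.0014368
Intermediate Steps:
w = -22 (w = -11 - 11 = -22)
o = -3 (o = -8 + (8 - 3) = -8 + 5 = -3)
M = -3
A(v) = 70 - 22*v (A(v) = 4 - 22*(v - 3) = 4 - 22*(-3 + v) = 4 + (66 - 22*v) = 70 - 22*v)
1/(A(o) + 560) = 1/((70 - 22*(-3)) + 560) = 1/((70 + 66) + 560) = 1/(136 + 560) = 1/696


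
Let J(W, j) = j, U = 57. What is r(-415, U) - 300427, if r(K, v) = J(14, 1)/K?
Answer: -124677206/415 ≈ -3.0043e+5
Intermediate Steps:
r(K, v) = 1/K
r(-415, U) - 300427 = 1/(-415) - 300427 = -1/415 - 300427 = -124677206/415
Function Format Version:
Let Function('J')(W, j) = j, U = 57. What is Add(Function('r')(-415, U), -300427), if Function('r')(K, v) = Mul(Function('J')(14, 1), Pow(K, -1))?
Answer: Rational(-124677206, 415) ≈ -3.0043e+5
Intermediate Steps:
Function('r')(K, v) = Pow(K, -1) (Function('r')(K, v) = Mul(1, Pow(K, -1)) = Pow(K, -1))
Add(Function('r')(-415, U), -300427) = Add(Pow(-415, -1), -300427) = Add(Rational(-1, 415), -300427) = Rational(-124677206, 415)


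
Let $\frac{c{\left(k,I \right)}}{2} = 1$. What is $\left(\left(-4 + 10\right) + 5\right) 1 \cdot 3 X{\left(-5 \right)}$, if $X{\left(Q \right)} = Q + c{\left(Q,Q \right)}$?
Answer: $-99$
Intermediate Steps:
$c{\left(k,I \right)} = 2$ ($c{\left(k,I \right)} = 2 \cdot 1 = 2$)
$X{\left(Q \right)} = 2 + Q$ ($X{\left(Q \right)} = Q + 2 = 2 + Q$)
$\left(\left(-4 + 10\right) + 5\right) 1 \cdot 3 X{\left(-5 \right)} = \left(\left(-4 + 10\right) + 5\right) 1 \cdot 3 \left(2 - 5\right) = \left(6 + 5\right) 3 \left(-3\right) = 11 \cdot 3 \left(-3\right) = 33 \left(-3\right) = -99$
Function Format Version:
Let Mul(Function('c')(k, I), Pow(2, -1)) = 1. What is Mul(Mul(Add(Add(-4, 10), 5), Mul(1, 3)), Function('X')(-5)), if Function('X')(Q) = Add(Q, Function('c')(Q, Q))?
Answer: -99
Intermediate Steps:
Function('c')(k, I) = 2 (Function('c')(k, I) = Mul(2, 1) = 2)
Function('X')(Q) = Add(2, Q) (Function('X')(Q) = Add(Q, 2) = Add(2, Q))
Mul(Mul(Add(Add(-4, 10), 5), Mul(1, 3)), Function('X')(-5)) = Mul(Mul(Add(Add(-4, 10), 5), Mul(1, 3)), Add(2, -5)) = Mul(Mul(Add(6, 5), 3), -3) = Mul(Mul(11, 3), -3) = Mul(33, -3) = -99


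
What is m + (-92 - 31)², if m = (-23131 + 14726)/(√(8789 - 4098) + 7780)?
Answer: 915597802561/60523709 + 8405*√4691/60523709 ≈ 15128.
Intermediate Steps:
m = -8405/(7780 + √4691) (m = -8405/(√4691 + 7780) = -8405/(7780 + √4691) ≈ -1.0709)
m + (-92 - 31)² = (-65390900/60523709 + 8405*√4691/60523709) + (-92 - 31)² = (-65390900/60523709 + 8405*√4691/60523709) + (-123)² = (-65390900/60523709 + 8405*√4691/60523709) + 15129 = 915597802561/60523709 + 8405*√4691/60523709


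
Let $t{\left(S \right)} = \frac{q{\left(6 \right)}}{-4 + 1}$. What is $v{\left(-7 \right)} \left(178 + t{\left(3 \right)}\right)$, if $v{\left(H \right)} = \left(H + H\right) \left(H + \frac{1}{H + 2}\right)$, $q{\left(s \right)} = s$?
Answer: $\frac{88704}{5} \approx 17741.0$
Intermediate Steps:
$v{\left(H \right)} = 2 H \left(H + \frac{1}{2 + H}\right)$
$t{\left(S \right)} = -2$ ($t{\left(S \right)} = \frac{1}{-4 + 1} \cdot 6 = \frac{1}{-3} \cdot 6 = \left(- \frac{1}{3}\right) 6 = -2$)
$v{\left(-7 \right)} \left(178 + t{\left(3 \right)}\right) = 2 \left(-7\right) \frac{1}{2 - 7} \left(1 + \left(-7\right)^{2} + 2 \left(-7\right)\right) \left(178 - 2\right) = 2 \left(-7\right) \frac{1}{-5} \left(1 + 49 - 14\right) 176 = 2 \left(-7\right) \left(- \frac{1}{5}\right) 36 \cdot 176 = \frac{504}{5} \cdot 176 = \frac{88704}{5}$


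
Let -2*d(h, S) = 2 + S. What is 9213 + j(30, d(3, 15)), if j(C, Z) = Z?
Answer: 18409/2 ≈ 9204.5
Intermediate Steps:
d(h, S) = -1 - S/2 (d(h, S) = -(2 + S)/2 = -1 - S/2)
9213 + j(30, d(3, 15)) = 9213 + (-1 - ½*15) = 9213 + (-1 - 15/2) = 9213 - 17/2 = 18409/2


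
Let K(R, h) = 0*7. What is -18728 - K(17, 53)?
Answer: -18728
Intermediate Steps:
K(R, h) = 0
-18728 - K(17, 53) = -18728 - 1*0 = -18728 + 0 = -18728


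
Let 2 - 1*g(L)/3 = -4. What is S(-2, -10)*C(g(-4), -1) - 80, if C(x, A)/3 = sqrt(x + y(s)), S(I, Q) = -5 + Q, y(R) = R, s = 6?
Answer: -80 - 90*sqrt(6) ≈ -300.45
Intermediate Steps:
g(L) = 18 (g(L) = 6 - 3*(-4) = 6 + 12 = 18)
C(x, A) = 3*sqrt(6 + x) (C(x, A) = 3*sqrt(x + 6) = 3*sqrt(6 + x))
S(-2, -10)*C(g(-4), -1) - 80 = (-5 - 10)*(3*sqrt(6 + 18)) - 80 = -45*sqrt(24) - 80 = -45*2*sqrt(6) - 80 = -90*sqrt(6) - 80 = -80 - 90*sqrt(6)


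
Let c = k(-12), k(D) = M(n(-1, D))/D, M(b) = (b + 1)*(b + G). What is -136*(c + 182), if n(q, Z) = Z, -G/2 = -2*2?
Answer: -72760/3 ≈ -24253.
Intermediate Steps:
G = 8 (G = -(-4)*2 = -2*(-4) = 8)
M(b) = (1 + b)*(8 + b) (M(b) = (b + 1)*(b + 8) = (1 + b)*(8 + b))
k(D) = (8 + D² + 9*D)/D
c = -11/3 (c = 9 - 12 + 8/(-12) = 9 - 12 + 8*(-1/12) = 9 - 12 - ⅔ = -11/3 ≈ -3.6667)
-136*(c + 182) = -136*(-11/3 + 182) = -136*535/3 = -72760/3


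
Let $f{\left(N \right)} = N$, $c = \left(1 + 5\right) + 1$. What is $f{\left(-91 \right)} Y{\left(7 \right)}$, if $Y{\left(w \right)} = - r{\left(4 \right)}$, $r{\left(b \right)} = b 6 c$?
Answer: $15288$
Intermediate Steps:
$c = 7$ ($c = 6 + 1 = 7$)
$r{\left(b \right)} = 42 b$ ($r{\left(b \right)} = b 6 \cdot 7 = 6 b 7 = 42 b$)
$Y{\left(w \right)} = -168$ ($Y{\left(w \right)} = - 42 \cdot 4 = \left(-1\right) 168 = -168$)
$f{\left(-91 \right)} Y{\left(7 \right)} = \left(-91\right) \left(-168\right) = 15288$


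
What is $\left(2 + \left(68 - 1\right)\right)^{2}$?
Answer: $4761$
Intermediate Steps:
$\left(2 + \left(68 - 1\right)\right)^{2} = \left(2 + 67\right)^{2} = 69^{2} = 4761$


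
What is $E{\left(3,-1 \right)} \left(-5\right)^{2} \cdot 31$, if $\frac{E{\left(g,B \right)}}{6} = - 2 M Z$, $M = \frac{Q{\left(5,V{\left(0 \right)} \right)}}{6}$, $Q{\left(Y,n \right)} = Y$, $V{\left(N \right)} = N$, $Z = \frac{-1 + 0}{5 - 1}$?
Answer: $\frac{3875}{2} \approx 1937.5$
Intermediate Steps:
$Z = - \frac{1}{4} \approx -0.25$
$M = \frac{5}{6} \approx 0.83333$
$E{\left(g,B \right)} = \frac{5}{2}$ ($E{\left(g,B \right)} = 6 \left(-2\right) \frac{5}{6} \left(- \frac{1}{4}\right) = 6 \left(\left(- \frac{5}{3}\right) \left(- \frac{1}{4}\right)\right) = 6 \cdot \frac{5}{12} = \frac{5}{2}$)
$E{\left(3,-1 \right)} \left(-5\right)^{2} \cdot 31 = \frac{5 \left(-5\right)^{2}}{2} \cdot 31 = \frac{5}{2} \cdot 25 \cdot 31 = \frac{125}{2} \cdot 31 = \frac{3875}{2}$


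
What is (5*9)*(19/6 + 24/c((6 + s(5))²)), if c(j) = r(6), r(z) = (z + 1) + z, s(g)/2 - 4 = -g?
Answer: 5865/26 ≈ 225.58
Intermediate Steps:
s(g) = 8 - 2*g (s(g) = 8 + 2*(-g) = 8 - 2*g)
r(z) = 1 + 2*z (r(z) = (1 + z) + z = 1 + 2*z)
c(j) = 13 (c(j) = 1 + 2*6 = 1 + 12 = 13)
(5*9)*(19/6 + 24/c((6 + s(5))²)) = (5*9)*(19/6 + 24/13) = 45*(19*(⅙) + 24*(1/13)) = 45*(19/6 + 24/13) = 45*(391/78) = 5865/26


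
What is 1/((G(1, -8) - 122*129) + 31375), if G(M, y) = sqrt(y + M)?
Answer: 15637/244515776 - I*sqrt(7)/244515776 ≈ 6.3951e-5 - 1.082e-8*I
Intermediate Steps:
G(M, y) = sqrt(M + y)
1/((G(1, -8) - 122*129) + 31375) = 1/((sqrt(1 - 8) - 122*129) + 31375) = 1/((sqrt(-7) - 15738) + 31375) = 1/((I*sqrt(7) - 15738) + 31375) = 1/((-15738 + I*sqrt(7)) + 31375) = 1/(15637 + I*sqrt(7))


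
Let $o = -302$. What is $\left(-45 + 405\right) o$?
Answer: $-108720$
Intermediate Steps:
$\left(-45 + 405\right) o = \left(-45 + 405\right) \left(-302\right) = 360 \left(-302\right) = -108720$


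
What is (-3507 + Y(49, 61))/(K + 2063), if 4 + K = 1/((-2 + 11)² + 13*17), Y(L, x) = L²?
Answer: -334012/621819 ≈ -0.53715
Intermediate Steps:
K = -1207/302 (K = -4 + 1/((-2 + 11)² + 13*17) = -4 + 1/(9² + 221) = -4 + 1/(81 + 221) = -4 + 1/302 = -1207/302 ≈ -3.9967)
(-3507 + Y(49, 61))/(K + 2063) = (-3507 + 49²)/(-1207/302 + 2063) = (-3507 + 2401)/(621819/302) = -1106*302/621819 = -334012/621819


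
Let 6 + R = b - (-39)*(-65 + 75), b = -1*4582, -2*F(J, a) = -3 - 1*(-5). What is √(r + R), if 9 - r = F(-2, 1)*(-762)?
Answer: I*√4951 ≈ 70.363*I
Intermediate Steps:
F(J, a) = -1 (F(J, a) = -(-3 - 1*(-5))/2 = -(-3 + 5)/2 = -½*2 = -1)
b = -4582
r = -753 (r = 9 - (-1)*(-762) = 9 - 1*762 = 9 - 762 = -753)
R = -4198 (R = -6 + (-4582 - (-39)*(-65 + 75)) = -6 + (-4582 - (-39)*10) = -6 + (-4582 - 1*(-390)) = -6 + (-4582 + 390) = -6 - 4192 = -4198)
√(r + R) = √(-753 - 4198) = √(-4951) = I*√4951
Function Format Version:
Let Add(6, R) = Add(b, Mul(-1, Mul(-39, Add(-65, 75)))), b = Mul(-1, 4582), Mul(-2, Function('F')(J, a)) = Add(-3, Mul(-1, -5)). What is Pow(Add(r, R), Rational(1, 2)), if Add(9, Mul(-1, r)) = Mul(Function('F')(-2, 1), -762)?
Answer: Mul(I, Pow(4951, Rational(1, 2))) ≈ Mul(70.363, I)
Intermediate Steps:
Function('F')(J, a) = -1 (Function('F')(J, a) = Mul(Rational(-1, 2), Add(-3, Mul(-1, -5))) = Mul(Rational(-1, 2), Add(-3, 5)) = Mul(Rational(-1, 2), 2) = -1)
b = -4582
r = -753 (r = Add(9, Mul(-1, Mul(-1, -762))) = Add(9, Mul(-1, 762)) = Add(9, -762) = -753)
R = -4198 (R = Add(-6, Add(-4582, Mul(-1, Mul(-39, Add(-65, 75))))) = Add(-6, Add(-4582, Mul(-1, Mul(-39, 10)))) = Add(-6, Add(-4582, Mul(-1, -390))) = Add(-6, Add(-4582, 390)) = Add(-6, -4192) = -4198)
Pow(Add(r, R), Rational(1, 2)) = Pow(Add(-753, -4198), Rational(1, 2)) = Pow(-4951, Rational(1, 2)) = Mul(I, Pow(4951, Rational(1, 2)))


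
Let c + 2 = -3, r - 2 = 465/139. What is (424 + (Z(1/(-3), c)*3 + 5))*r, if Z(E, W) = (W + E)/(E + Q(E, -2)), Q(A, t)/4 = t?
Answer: 8004339/3475 ≈ 2303.4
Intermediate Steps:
r = 743/139 (r = 2 + 465/139 = 743/139 ≈ 5.3453)
c = -5 (c = -2 - 3 = -5)
Q(A, t) = 4*t
Z(E, W) = (E + W)/(-8 + E) (Z(E, W) = (W + E)/(E + 4*(-2)) = (E + W)/(E - 8) = (E + W)/(-8 + E))
(424 + (Z(1/(-3), c)*3 + 5))*r = (424 + (((1/(-3) - 5)/(-8 + 1/(-3)))*3 + 5))*(743/139) = (424 + (((-1/3 - 5)/(-8 - 1/3))*3 + 5))*(743/139) = (424 + ((-16/3/(-25/3))*3 + 5))*(743/139) = (424 + (-3/25*(-16/3)*3 + 5))*(743/139) = (424 + ((16/25)*3 + 5))*(743/139) = (424 + (48/25 + 5))*(743/139) = (424 + 173/25)*(743/139) = (10773/25)*(743/139) = 8004339/3475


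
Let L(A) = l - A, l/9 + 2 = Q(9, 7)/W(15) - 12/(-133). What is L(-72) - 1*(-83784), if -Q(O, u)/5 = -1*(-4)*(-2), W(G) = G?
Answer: 11153754/133 ≈ 83863.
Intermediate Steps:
Q(O, u) = 40 (Q(O, u) = -5*(-1*(-4))*(-2) = -20*(-2) = -5*(-8) = 40)
l = 906/133 (l = -18 + 9*(40/15 - 12/(-133)) = -18 + 9*(40*(1/15) - 12*(-1/133)) = -18 + 9*(8/3 + 12/133) = -18 + 9*(1100/399) = -18 + 3300/133 = 906/133 ≈ 6.8120)
L(A) = 906/133 - A
L(-72) - 1*(-83784) = (906/133 - 1*(-72)) - 1*(-83784) = (906/133 + 72) + 83784 = 10482/133 + 83784 = 11153754/133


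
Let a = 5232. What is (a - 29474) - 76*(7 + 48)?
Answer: -28422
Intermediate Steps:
(a - 29474) - 76*(7 + 48) = (5232 - 29474) - 76*(7 + 48) = -24242 - 76*55 = -24242 - 4180 = -28422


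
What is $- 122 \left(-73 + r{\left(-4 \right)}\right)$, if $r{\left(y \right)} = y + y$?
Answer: $9882$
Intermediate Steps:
$r{\left(y \right)} = 2 y$
$- 122 \left(-73 + r{\left(-4 \right)}\right) = - 122 \left(-73 + 2 \left(-4\right)\right) = - 122 \left(-73 - 8\right) = \left(-122\right) \left(-81\right) = 9882$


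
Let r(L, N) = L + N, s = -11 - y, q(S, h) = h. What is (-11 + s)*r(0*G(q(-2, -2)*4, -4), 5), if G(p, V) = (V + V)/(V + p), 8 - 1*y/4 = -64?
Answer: -1550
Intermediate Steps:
y = 288 (y = 32 - 4*(-64) = 32 + 256 = 288)
G(p, V) = 2*V/(V + p) (G(p, V) = (2*V)/(V + p) = 2*V/(V + p))
s = -299 (s = -11 - 1*288 = -11 - 288 = -299)
(-11 + s)*r(0*G(q(-2, -2)*4, -4), 5) = (-11 - 299)*(0*(2*(-4)/(-4 - 2*4)) + 5) = -310*(0*(2*(-4)/(-4 - 8)) + 5) = -310*(0*(2*(-4)/(-12)) + 5) = -310*(0*(2*(-4)*(-1/12)) + 5) = -310*(0*(⅔) + 5) = -310*(0 + 5) = -310*5 = -1550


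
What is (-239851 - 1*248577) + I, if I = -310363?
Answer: -798791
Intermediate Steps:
(-239851 - 1*248577) + I = (-239851 - 1*248577) - 310363 = (-239851 - 248577) - 310363 = -488428 - 310363 = -798791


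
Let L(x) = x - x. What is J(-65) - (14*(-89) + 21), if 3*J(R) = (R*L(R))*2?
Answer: 1225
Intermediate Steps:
L(x) = 0
J(R) = 0 (J(R) = ((R*0)*2)/3 = (0*2)/3 = (⅓)*0 = 0)
J(-65) - (14*(-89) + 21) = 0 - (14*(-89) + 21) = 0 - (-1246 + 21) = 0 - 1*(-1225) = 0 + 1225 = 1225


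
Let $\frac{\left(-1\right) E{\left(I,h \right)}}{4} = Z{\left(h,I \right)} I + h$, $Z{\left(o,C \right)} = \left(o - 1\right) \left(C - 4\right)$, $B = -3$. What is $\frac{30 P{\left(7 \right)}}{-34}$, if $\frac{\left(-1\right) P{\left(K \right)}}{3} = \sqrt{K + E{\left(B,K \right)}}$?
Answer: $\frac{225 i \sqrt{21}}{17} \approx 60.652 i$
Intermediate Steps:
$Z{\left(o,C \right)} = \left(-1 + o\right) \left(-4 + C\right)$
$E{\left(I,h \right)} = - 4 h - 4 I \left(4 - I - 4 h + I h\right)$ ($E{\left(I,h \right)} = - 4 \left(\left(4 - I - 4 h + I h\right) I + h\right) = - 4 \left(I \left(4 - I - 4 h + I h\right) + h\right) = - 4 \left(h + I \left(4 - I - 4 h + I h\right)\right) = - 4 h - 4 I \left(4 - I - 4 h + I h\right)$)
$P{\left(K \right)} = - 3 \sqrt{84 - 87 K}$ ($P{\left(K \right)} = - 3 \sqrt{K - \left(- 12 \left(4 - -3 - 4 K - 3 K\right) + 4 K\right)} = - 3 \sqrt{K - \left(- 12 \left(4 + 3 - 4 K - 3 K\right) + 4 K\right)} = - 3 \sqrt{K - \left(- 12 \left(7 - 7 K\right) + 4 K\right)} = - 3 \sqrt{K - \left(-84 + 88 K\right)} = - 3 \sqrt{84 - 87 K}$)
$\frac{30 P{\left(7 \right)}}{-34} = \frac{30 \left(- 3 \sqrt{84 - 609}\right)}{-34} = 30 \left(- 3 \sqrt{84 - 609}\right) \left(- \frac{1}{34}\right) = 30 \left(- 3 \sqrt{-525}\right) \left(- \frac{1}{34}\right) = 30 \left(- 3 \cdot 5 i \sqrt{21}\right) \left(- \frac{1}{34}\right) = 30 \left(- 15 i \sqrt{21}\right) \left(- \frac{1}{34}\right) = - 450 i \sqrt{21} \left(- \frac{1}{34}\right) = \frac{225 i \sqrt{21}}{17}$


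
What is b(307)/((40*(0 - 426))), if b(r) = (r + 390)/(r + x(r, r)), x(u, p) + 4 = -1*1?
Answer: -697/5146080 ≈ -0.00013544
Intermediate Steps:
x(u, p) = -5 (x(u, p) = -4 - 1*1 = -4 - 1 = -5)
b(r) = (390 + r)/(-5 + r) (b(r) = (r + 390)/(r - 5) = (390 + r)/(-5 + r))
b(307)/((40*(0 - 426))) = ((390 + 307)/(-5 + 307))/((40*(0 - 426))) = (697/302)/((40*(-426))) = ((1/302)*697)/(-17040) = (697/302)*(-1/17040) = -697/5146080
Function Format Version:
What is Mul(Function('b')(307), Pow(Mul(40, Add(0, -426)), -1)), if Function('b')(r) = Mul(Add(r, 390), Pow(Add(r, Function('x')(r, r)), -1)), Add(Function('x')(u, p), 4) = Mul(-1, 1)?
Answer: Rational(-697, 5146080) ≈ -0.00013544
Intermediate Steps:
Function('x')(u, p) = -5 (Function('x')(u, p) = Add(-4, Mul(-1, 1)) = Add(-4, -1) = -5)
Function('b')(r) = Mul(Pow(Add(-5, r), -1), Add(390, r)) (Function('b')(r) = Mul(Add(r, 390), Pow(Add(r, -5), -1)) = Mul(Add(390, r), Pow(Add(-5, r), -1)) = Mul(Pow(Add(-5, r), -1), Add(390, r)))
Mul(Function('b')(307), Pow(Mul(40, Add(0, -426)), -1)) = Mul(Mul(Pow(Add(-5, 307), -1), Add(390, 307)), Pow(Mul(40, Add(0, -426)), -1)) = Mul(Mul(Pow(302, -1), 697), Pow(Mul(40, -426), -1)) = Mul(Mul(Rational(1, 302), 697), Pow(-17040, -1)) = Mul(Rational(697, 302), Rational(-1, 17040)) = Rational(-697, 5146080)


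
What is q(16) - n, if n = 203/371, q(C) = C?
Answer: 819/53 ≈ 15.453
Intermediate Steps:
n = 29/53 (n = 203*(1/371) = 29/53 ≈ 0.54717)
q(16) - n = 16 - 1*29/53 = 16 - 29/53 = 819/53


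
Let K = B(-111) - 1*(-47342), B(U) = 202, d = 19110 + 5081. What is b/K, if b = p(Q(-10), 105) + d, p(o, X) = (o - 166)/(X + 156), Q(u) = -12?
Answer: 6313673/12408984 ≈ 0.50880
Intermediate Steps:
d = 24191
p(o, X) = (-166 + o)/(156 + X)
K = 47544 (K = 202 - 1*(-47342) = 202 + 47342 = 47544)
b = 6313673/261 (b = (-166 - 12)/(156 + 105) + 24191 = -178/261 + 24191 = 6313673/261 ≈ 24190.)
b/K = (6313673/261)/47544 = (6313673/261)*(1/47544) = 6313673/12408984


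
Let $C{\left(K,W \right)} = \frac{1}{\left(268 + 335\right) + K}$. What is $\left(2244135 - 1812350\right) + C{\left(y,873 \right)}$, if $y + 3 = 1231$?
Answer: $\frac{790598336}{1831} \approx 4.3179 \cdot 10^{5}$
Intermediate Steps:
$y = 1228$ ($y = -3 + 1231 = 1228$)
$C{\left(K,W \right)} = \frac{1}{603 + K}$
$\left(2244135 - 1812350\right) + C{\left(y,873 \right)} = \left(2244135 - 1812350\right) + \frac{1}{603 + 1228} = 431785 + \frac{1}{1831} = \frac{790598336}{1831}$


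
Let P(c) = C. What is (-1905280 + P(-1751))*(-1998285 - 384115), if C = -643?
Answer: 4540670955200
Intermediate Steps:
P(c) = -643
(-1905280 + P(-1751))*(-1998285 - 384115) = (-1905280 - 643)*(-1998285 - 384115) = -1905923*(-2382400) = 4540670955200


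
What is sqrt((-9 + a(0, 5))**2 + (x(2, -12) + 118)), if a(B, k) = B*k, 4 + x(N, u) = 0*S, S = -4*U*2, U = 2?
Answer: sqrt(195) ≈ 13.964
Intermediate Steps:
S = -16 (S = -4*2*2 = -8*2 = -16)
x(N, u) = -4 (x(N, u) = -4 + 0*(-16) = -4 + 0 = -4)
sqrt((-9 + a(0, 5))**2 + (x(2, -12) + 118)) = sqrt((-9 + 0*5)**2 + (-4 + 118)) = sqrt((-9 + 0)**2 + 114) = sqrt((-9)**2 + 114) = sqrt(81 + 114) = sqrt(195)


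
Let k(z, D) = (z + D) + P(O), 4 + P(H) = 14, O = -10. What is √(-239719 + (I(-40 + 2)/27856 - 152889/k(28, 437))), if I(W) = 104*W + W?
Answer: I*√105063094832561086/661580 ≈ 489.94*I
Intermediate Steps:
P(H) = 10 (P(H) = -4 + 14 = 10)
I(W) = 105*W
k(z, D) = 10 + D + z (k(z, D) = (z + D) + 10 = (D + z) + 10 = 10 + D + z)
√(-239719 + (I(-40 + 2)/27856 - 152889/k(28, 437))) = √(-239719 + ((105*(-40 + 2))/27856 - 152889/(10 + 437 + 28))) = √(-239719 + ((105*(-38))*(1/27856) - 152889/475)) = √(-239719 + (-3990*1/27856 - 152889*1/475)) = √(-239719 + (-1995/13928 - 152889/475)) = √(-239719 - 2130385617/6615800) = √(-1588063345817/6615800) = I*√105063094832561086/661580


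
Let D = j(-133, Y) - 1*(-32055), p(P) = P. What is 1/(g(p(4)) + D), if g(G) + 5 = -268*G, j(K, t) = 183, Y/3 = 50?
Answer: 1/31161 ≈ 3.2091e-5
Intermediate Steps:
Y = 150 (Y = 3*50 = 150)
g(G) = -5 - 268*G
D = 32238 (D = 183 - 1*(-32055) = 183 + 32055 = 32238)
1/(g(p(4)) + D) = 1/((-5 - 268*4) + 32238) = 1/((-5 - 1072) + 32238) = 1/(-1077 + 32238) = 1/31161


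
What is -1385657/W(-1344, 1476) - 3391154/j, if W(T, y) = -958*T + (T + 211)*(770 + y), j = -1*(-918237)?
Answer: -2990881982855/1154376336342 ≈ -2.5909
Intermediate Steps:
j = 918237
W(T, y) = -958*T + (211 + T)*(770 + y)
-1385657/W(-1344, 1476) - 3391154/j = -1385657/(162470 - 188*(-1344) + 211*1476 - 1344*1476) - 3391154/918237 = -1385657/(162470 + 252672 + 311436 - 1983744) - 3391154*1/918237 = -1385657/(-1257166) - 3391154/918237 = -1385657*(-1/1257166) - 3391154/918237 = 1385657/1257166 - 3391154/918237 = -2990881982855/1154376336342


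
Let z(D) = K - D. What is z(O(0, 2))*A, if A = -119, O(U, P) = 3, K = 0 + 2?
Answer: 119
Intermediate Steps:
K = 2
z(D) = 2 - D
z(O(0, 2))*A = (2 - 1*3)*(-119) = (2 - 3)*(-119) = -1*(-119) = 119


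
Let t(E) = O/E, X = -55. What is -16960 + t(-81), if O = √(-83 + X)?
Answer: -16960 - I*√138/81 ≈ -16960.0 - 0.14503*I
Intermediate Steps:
O = I*√138 (O = √(-83 - 55) = √(-138) = I*√138 ≈ 11.747*I)
t(E) = I*√138/E (t(E) = (I*√138)/E = I*√138/E)
-16960 + t(-81) = -16960 + I*√138/(-81) = -16960 + I*√138*(-1/81) = -16960 - I*√138/81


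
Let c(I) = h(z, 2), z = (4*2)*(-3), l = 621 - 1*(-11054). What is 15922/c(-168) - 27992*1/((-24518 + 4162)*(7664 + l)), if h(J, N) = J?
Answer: -783491053355/1180994052 ≈ -663.42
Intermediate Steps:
l = 11675 (l = 621 + 11054 = 11675)
z = -24 (z = 8*(-3) = -24)
c(I) = -24
15922/c(-168) - 27992*1/((-24518 + 4162)*(7664 + l)) = 15922/(-24) - 27992*1/((-24518 + 4162)*(7664 + 11675)) = 15922*(-1/24) - 27992/(19339*(-20356)) = -7961/12 - 27992/(-393664684) = -7961/12 - 27992*(-1/393664684) = -7961/12 + 6998/98416171 = -783491053355/1180994052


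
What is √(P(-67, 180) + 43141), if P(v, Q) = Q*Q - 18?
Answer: √75523 ≈ 274.81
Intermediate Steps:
P(v, Q) = -18 + Q² (P(v, Q) = Q² - 18 = -18 + Q²)
√(P(-67, 180) + 43141) = √((-18 + 180²) + 43141) = √((-18 + 32400) + 43141) = √(32382 + 43141) = √75523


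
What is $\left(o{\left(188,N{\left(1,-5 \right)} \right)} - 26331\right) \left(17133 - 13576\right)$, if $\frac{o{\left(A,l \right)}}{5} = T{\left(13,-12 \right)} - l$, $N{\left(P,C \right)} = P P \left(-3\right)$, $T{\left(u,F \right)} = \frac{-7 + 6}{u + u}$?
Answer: $- \frac{2433774097}{26} \approx -9.3607 \cdot 10^{7}$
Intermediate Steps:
$T{\left(u,F \right)} = - \frac{1}{2 u}$
$N{\left(P,C \right)} = - 3 P^{2}$ ($N{\left(P,C \right)} = P^{2} \left(-3\right) = - 3 P^{2}$)
$o{\left(A,l \right)} = - \frac{5}{26} - 5 l$ ($o{\left(A,l \right)} = 5 \left(- \frac{1}{2 \cdot 13} - l\right) = 5 \left(\left(- \frac{1}{2}\right) \frac{1}{13} - l\right) = 5 \left(- \frac{1}{26} - l\right) = - \frac{5}{26} - 5 l$)
$\left(o{\left(188,N{\left(1,-5 \right)} \right)} - 26331\right) \left(17133 - 13576\right) = \left(\left(- \frac{5}{26} - 5 \left(- 3 \cdot 1^{2}\right)\right) - 26331\right) \left(17133 - 13576\right) = \left(\left(- \frac{5}{26} - 5 \left(\left(-3\right) 1\right)\right) - 26331\right) 3557 = \left(\left(- \frac{5}{26} - -15\right) - 26331\right) 3557 = \left(\left(- \frac{5}{26} + 15\right) - 26331\right) 3557 = \left(\frac{385}{26} - 26331\right) 3557 = \left(- \frac{684221}{26}\right) 3557 = - \frac{2433774097}{26}$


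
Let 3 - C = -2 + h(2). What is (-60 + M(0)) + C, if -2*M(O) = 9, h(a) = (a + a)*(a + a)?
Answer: -151/2 ≈ -75.500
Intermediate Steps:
h(a) = 4*a² (h(a) = (2*a)*(2*a) = 4*a²)
M(O) = -9/2 (M(O) = -½*9 = -9/2)
C = -11 (C = 3 - (-2 + 4*2²) = 3 - (-2 + 4*4) = 3 - (-2 + 16) = 3 - 1*14 = 3 - 14 = -11)
(-60 + M(0)) + C = (-60 - 9/2) - 11 = -129/2 - 11 = -151/2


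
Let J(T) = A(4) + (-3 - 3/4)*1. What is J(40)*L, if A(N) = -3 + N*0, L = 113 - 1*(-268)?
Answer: -10287/4 ≈ -2571.8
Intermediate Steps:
L = 381 (L = 113 + 268 = 381)
A(N) = -3 (A(N) = -3 + 0 = -3)
J(T) = -27/4 (J(T) = -3 + (-3 - 3/4)*1 = -3 - 15/4*1 = -3 - 15/4 = -27/4)
J(40)*L = -27/4*381 = -10287/4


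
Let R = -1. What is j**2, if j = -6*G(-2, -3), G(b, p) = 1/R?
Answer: 36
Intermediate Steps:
G(b, p) = -1 (G(b, p) = 1/(-1) = -1)
j = 6 (j = -6*(-1) = 6)
j**2 = 6**2 = 36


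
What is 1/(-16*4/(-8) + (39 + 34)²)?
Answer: 1/5337 ≈ 0.00018737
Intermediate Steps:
1/(-16*4/(-8) + (39 + 34)²) = 1/(-64*(-⅛) + 73²) = 1/(8 + 5329) = 1/5337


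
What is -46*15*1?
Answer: -690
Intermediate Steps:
-46*15*1 = -690*1 = -690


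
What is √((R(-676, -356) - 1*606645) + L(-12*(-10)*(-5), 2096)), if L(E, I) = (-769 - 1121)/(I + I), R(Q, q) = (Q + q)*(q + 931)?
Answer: I*√329503679715/524 ≈ 1095.5*I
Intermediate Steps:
R(Q, q) = (931 + q)*(Q + q) (R(Q, q) = (Q + q)*(931 + q) = (931 + q)*(Q + q))
L(E, I) = -945/I (L(E, I) = -1890*1/(2*I) = -945/I)
√((R(-676, -356) - 1*606645) + L(-12*(-10)*(-5), 2096)) = √((((-356)² + 931*(-676) + 931*(-356) - 676*(-356)) - 1*606645) - 945/2096) = √(((126736 - 629356 - 331436 + 240656) - 606645) - 945*1/2096) = √((-593400 - 606645) - 945/2096) = √(-1200045 - 945/2096) = √(-2515295265/2096) = I*√329503679715/524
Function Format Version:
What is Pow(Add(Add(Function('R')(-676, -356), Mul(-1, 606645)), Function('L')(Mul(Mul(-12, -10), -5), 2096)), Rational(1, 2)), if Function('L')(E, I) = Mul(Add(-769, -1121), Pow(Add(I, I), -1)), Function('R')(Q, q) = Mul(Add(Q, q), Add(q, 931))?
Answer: Mul(Rational(1, 524), I, Pow(329503679715, Rational(1, 2))) ≈ Mul(1095.5, I)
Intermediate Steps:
Function('R')(Q, q) = Mul(Add(931, q), Add(Q, q)) (Function('R')(Q, q) = Mul(Add(Q, q), Add(931, q)) = Mul(Add(931, q), Add(Q, q)))
Function('L')(E, I) = Mul(-945, Pow(I, -1)) (Function('L')(E, I) = Mul(-1890, Pow(Mul(2, I), -1)) = Mul(-1890, Mul(Rational(1, 2), Pow(I, -1))) = Mul(-945, Pow(I, -1)))
Pow(Add(Add(Function('R')(-676, -356), Mul(-1, 606645)), Function('L')(Mul(Mul(-12, -10), -5), 2096)), Rational(1, 2)) = Pow(Add(Add(Add(Pow(-356, 2), Mul(931, -676), Mul(931, -356), Mul(-676, -356)), Mul(-1, 606645)), Mul(-945, Pow(2096, -1))), Rational(1, 2)) = Pow(Add(Add(Add(126736, -629356, -331436, 240656), -606645), Mul(-945, Rational(1, 2096))), Rational(1, 2)) = Pow(Add(Add(-593400, -606645), Rational(-945, 2096)), Rational(1, 2)) = Pow(Add(-1200045, Rational(-945, 2096)), Rational(1, 2)) = Pow(Rational(-2515295265, 2096), Rational(1, 2)) = Mul(Rational(1, 524), I, Pow(329503679715, Rational(1, 2)))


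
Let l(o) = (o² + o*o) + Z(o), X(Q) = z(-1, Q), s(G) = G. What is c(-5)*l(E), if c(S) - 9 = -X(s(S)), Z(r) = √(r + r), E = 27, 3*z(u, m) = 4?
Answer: 11178 + 23*√6 ≈ 11234.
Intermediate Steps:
z(u, m) = 4/3 (z(u, m) = (⅓)*4 = 4/3)
X(Q) = 4/3
Z(r) = √2*√r (Z(r) = √(2*r) = √2*√r)
c(S) = 23/3 (c(S) = 9 - 1*4/3 = 9 - 4/3 = 23/3)
l(o) = 2*o² + √2*√o (l(o) = (o² + o*o) + √2*√o = (o² + o²) + √2*√o = 2*o² + √2*√o)
c(-5)*l(E) = 23*(2*27² + √2*√27)/3 = 23*(2*729 + √2*(3*√3))/3 = 23*(1458 + 3*√6)/3 = 11178 + 23*√6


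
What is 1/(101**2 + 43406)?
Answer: 1/53607 ≈ 1.8654e-5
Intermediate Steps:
1/(101**2 + 43406) = 1/(10201 + 43406) = 1/53607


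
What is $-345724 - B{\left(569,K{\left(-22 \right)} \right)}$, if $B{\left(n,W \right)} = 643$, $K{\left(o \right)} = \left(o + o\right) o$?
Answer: $-346367$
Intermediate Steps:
$K{\left(o \right)} = 2 o^{2}$ ($K{\left(o \right)} = 2 o o = 2 o^{2}$)
$-345724 - B{\left(569,K{\left(-22 \right)} \right)} = -345724 - 643 = -346367$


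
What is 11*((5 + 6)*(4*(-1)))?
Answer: -484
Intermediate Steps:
11*((5 + 6)*(4*(-1))) = 11*(11*(-4)) = 11*(-44) = -484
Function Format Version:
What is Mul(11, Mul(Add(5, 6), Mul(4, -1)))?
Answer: -484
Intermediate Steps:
Mul(11, Mul(Add(5, 6), Mul(4, -1))) = Mul(11, Mul(11, -4)) = Mul(11, -44) = -484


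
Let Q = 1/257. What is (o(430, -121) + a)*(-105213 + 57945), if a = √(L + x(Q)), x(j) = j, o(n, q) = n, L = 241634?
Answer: -20325240 - 47268*√15959684323/257 ≈ -4.3560e+7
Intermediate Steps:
Q = 1/257 ≈ 0.0038911
a = √15959684323/257 (a = √(241634 + 1/257) = √(62099939/257) = √15959684323/257 ≈ 491.56)
(o(430, -121) + a)*(-105213 + 57945) = (430 + √15959684323/257)*(-105213 + 57945) = (430 + √15959684323/257)*(-47268) = -20325240 - 47268*√15959684323/257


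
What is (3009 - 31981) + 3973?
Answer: -24999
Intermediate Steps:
(3009 - 31981) + 3973 = -28972 + 3973 = -24999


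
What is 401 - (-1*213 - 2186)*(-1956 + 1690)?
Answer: -637733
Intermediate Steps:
401 - (-1*213 - 2186)*(-1956 + 1690) = 401 - (-213 - 2186)*(-266) = 401 - (-2399)*(-266) = 401 - 1*638134 = 401 - 638134 = -637733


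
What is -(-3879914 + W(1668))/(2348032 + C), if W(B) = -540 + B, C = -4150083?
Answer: -3878786/1802051 ≈ -2.1524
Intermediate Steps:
-(-3879914 + W(1668))/(2348032 + C) = -(-3879914 + (-540 + 1668))/(2348032 - 4150083) = -(-3879914 + 1128)/(-1802051) = -(-3878786)*(-1)/1802051 = -1*3878786/1802051 = -3878786/1802051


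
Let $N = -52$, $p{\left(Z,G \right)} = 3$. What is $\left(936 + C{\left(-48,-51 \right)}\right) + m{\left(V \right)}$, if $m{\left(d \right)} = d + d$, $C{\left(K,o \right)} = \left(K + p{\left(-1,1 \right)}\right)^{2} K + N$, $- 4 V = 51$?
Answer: $- \frac{192683}{2} \approx -96342.0$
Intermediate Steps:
$V = - \frac{51}{4}$ ($V = \left(- \frac{1}{4}\right) 51 = - \frac{51}{4} \approx -12.75$)
$C{\left(K,o \right)} = -52 + K \left(3 + K\right)^{2}$ ($C{\left(K,o \right)} = \left(K + 3\right)^{2} K - 52 = \left(3 + K\right)^{2} K - 52 = K \left(3 + K\right)^{2} - 52 = -52 + K \left(3 + K\right)^{2}$)
$m{\left(d \right)} = 2 d$
$\left(936 + C{\left(-48,-51 \right)}\right) + m{\left(V \right)} = \left(936 - \left(52 + 48 \left(3 - 48\right)^{2}\right)\right) + 2 \left(- \frac{51}{4}\right) = \left(936 - \left(52 + 48 \left(-45\right)^{2}\right)\right) - \frac{51}{2} = \left(936 - 97252\right) - \frac{51}{2} = -96316 - \frac{51}{2} = - \frac{192683}{2}$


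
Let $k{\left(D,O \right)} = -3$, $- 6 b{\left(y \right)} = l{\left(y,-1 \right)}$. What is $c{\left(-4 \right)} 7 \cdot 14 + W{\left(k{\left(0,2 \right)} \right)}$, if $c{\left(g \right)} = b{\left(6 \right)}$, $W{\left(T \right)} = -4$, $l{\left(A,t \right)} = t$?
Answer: $\frac{37}{3} \approx 12.333$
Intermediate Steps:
$b{\left(y \right)} = \frac{1}{6}$ ($b{\left(y \right)} = \left(- \frac{1}{6}\right) \left(-1\right) = \frac{1}{6}$)
$c{\left(g \right)} = \frac{1}{6}$
$c{\left(-4 \right)} 7 \cdot 14 + W{\left(k{\left(0,2 \right)} \right)} = \frac{7 \cdot 14}{6} - 4 = \frac{1}{6} \cdot 98 - 4 = \frac{49}{3} - 4 = \frac{37}{3}$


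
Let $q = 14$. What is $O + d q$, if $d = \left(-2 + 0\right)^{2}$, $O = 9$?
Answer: $65$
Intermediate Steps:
$d = 4$ ($d = \left(-2\right)^{2} = 4$)
$O + d q = 9 + 4 \cdot 14 = 9 + 56 = 65$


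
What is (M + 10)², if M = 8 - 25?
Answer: 49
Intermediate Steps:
M = -17
(M + 10)² = (-17 + 10)² = (-7)² = 49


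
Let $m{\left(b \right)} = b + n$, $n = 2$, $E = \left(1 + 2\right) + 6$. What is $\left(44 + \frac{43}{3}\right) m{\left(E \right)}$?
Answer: $\frac{1925}{3} \approx 641.67$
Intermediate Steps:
$E = 9$ ($E = 3 + 6 = 9$)
$m{\left(b \right)} = 2 + b$ ($m{\left(b \right)} = b + 2 = 2 + b$)
$\left(44 + \frac{43}{3}\right) m{\left(E \right)} = \left(44 + \frac{43}{3}\right) \left(2 + 9\right) = \left(44 + 43 \cdot \frac{1}{3}\right) 11 = \left(44 + \frac{43}{3}\right) 11 = \frac{175}{3} \cdot 11 = \frac{1925}{3}$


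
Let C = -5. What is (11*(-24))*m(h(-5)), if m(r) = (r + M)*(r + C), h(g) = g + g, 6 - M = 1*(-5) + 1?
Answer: 0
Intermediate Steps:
M = 10 (M = 6 - (1*(-5) + 1) = 6 - (-5 + 1) = 6 - 1*(-4) = 6 + 4 = 10)
h(g) = 2*g
m(r) = (-5 + r)*(10 + r) (m(r) = (r + 10)*(r - 5) = (10 + r)*(-5 + r) = (-5 + r)*(10 + r))
(11*(-24))*m(h(-5)) = (11*(-24))*(-50 + (2*(-5))**2 + 5*(2*(-5))) = -264*(-50 + (-10)**2 + 5*(-10)) = -264*(-50 + 100 - 50) = -264*0 = 0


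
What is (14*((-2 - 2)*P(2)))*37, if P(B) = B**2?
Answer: -8288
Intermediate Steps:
(14*((-2 - 2)*P(2)))*37 = (14*((-2 - 2)*2**2))*37 = (14*(-4*4))*37 = (14*(-16))*37 = -224*37 = -8288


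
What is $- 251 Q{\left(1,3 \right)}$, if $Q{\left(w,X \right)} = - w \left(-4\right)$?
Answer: $-1004$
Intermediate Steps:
$Q{\left(w,X \right)} = 4 w$
$- 251 Q{\left(1,3 \right)} = - 251 \cdot 4 \cdot 1 = \left(-251\right) 4 = -1004$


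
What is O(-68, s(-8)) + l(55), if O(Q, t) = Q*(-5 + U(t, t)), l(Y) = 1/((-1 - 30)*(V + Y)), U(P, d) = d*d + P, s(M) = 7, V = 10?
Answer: -6988021/2015 ≈ -3468.0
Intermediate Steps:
U(P, d) = P + d² (U(P, d) = d² + P = P + d²)
l(Y) = 1/(-310 - 31*Y) (l(Y) = 1/((-1 - 30)*(10 + Y)) = 1/(-31*(10 + Y)) = 1/(-310 - 31*Y))
O(Q, t) = Q*(-5 + t + t²) (O(Q, t) = Q*(-5 + (t + t²)) = Q*(-5 + t + t²))
O(-68, s(-8)) + l(55) = -68*(-5 + 7 + 7²) - 1/(310 + 31*55) = -68*(-5 + 7 + 49) - 1/(310 + 1705) = -68*51 - 1/2015 = -3468 - 1*1/2015 = -3468 - 1/2015 = -6988021/2015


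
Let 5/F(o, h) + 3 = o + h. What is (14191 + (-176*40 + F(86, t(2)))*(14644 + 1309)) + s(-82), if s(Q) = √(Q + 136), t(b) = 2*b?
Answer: -9769579058/87 + 3*√6 ≈ -1.1229e+8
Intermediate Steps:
F(o, h) = 5/(-3 + h + o) (F(o, h) = 5/(-3 + (o + h)) = 5/(-3 + (h + o)) = 5/(-3 + h + o))
s(Q) = √(136 + Q)
(14191 + (-176*40 + F(86, t(2)))*(14644 + 1309)) + s(-82) = (14191 + (-176*40 + 5/(-3 + 2*2 + 86))*(14644 + 1309)) + √(136 - 82) = (14191 + (-7040 + 5/(-3 + 4 + 86))*15953) + √54 = (14191 + (-7040 + 5/87)*15953) + 3*√6 = (14191 - 612475/87*15953) + 3*√6 = (14191 - 9770813675/87) + 3*√6 = -9769579058/87 + 3*√6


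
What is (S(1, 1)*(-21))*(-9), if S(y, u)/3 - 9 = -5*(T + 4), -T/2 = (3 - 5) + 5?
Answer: 10773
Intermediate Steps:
T = -6 (T = -2*((3 - 5) + 5) = -2*(-2 + 5) = -2*3 = -6)
S(y, u) = 57 (S(y, u) = 27 + 3*(-5*(-6 + 4)) = 27 + 3*(-5*(-2)) = 27 + 3*10 = 27 + 30 = 57)
(S(1, 1)*(-21))*(-9) = (57*(-21))*(-9) = -1197*(-9) = 10773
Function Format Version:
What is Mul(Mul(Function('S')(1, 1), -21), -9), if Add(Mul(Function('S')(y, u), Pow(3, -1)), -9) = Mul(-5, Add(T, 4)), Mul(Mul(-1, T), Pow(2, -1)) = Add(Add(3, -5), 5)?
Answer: 10773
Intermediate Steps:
T = -6 (T = Mul(-2, Add(Add(3, -5), 5)) = Mul(-2, Add(-2, 5)) = Mul(-2, 3) = -6)
Function('S')(y, u) = 57 (Function('S')(y, u) = Add(27, Mul(3, Mul(-5, Add(-6, 4)))) = Add(27, Mul(3, Mul(-5, -2))) = Add(27, Mul(3, 10)) = Add(27, 30) = 57)
Mul(Mul(Function('S')(1, 1), -21), -9) = Mul(Mul(57, -21), -9) = Mul(-1197, -9) = 10773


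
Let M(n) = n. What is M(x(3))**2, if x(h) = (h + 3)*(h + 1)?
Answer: 576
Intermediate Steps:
x(h) = (1 + h)*(3 + h) (x(h) = (3 + h)*(1 + h) = (1 + h)*(3 + h))
M(x(3))**2 = (3 + 3**2 + 4*3)**2 = (3 + 9 + 12)**2 = 24**2 = 576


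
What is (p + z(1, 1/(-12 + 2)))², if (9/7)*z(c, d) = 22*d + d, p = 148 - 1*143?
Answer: 83521/8100 ≈ 10.311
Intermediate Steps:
p = 5 (p = 148 - 143 = 5)
z(c, d) = 161*d/9 (z(c, d) = 7*(22*d + d)/9 = 7*(23*d)/9 = 161*d/9)
(p + z(1, 1/(-12 + 2)))² = (5 + 161/(9*(-12 + 2)))² = (5 + (161/9)/(-10))² = (5 + (161/9)*(-⅒))² = (5 - 161/90)² = (289/90)² = 83521/8100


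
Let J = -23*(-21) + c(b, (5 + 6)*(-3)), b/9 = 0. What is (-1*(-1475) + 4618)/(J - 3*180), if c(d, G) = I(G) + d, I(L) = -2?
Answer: -6093/59 ≈ -103.27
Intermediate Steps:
b = 0 (b = 9*0 = 0)
c(d, G) = -2 + d
J = 481 (J = -23*(-21) + (-2 + 0) = 483 - 2 = 481)
(-1*(-1475) + 4618)/(J - 3*180) = (-1*(-1475) + 4618)/(481 - 3*180) = (1475 + 4618)/(481 - 540) = 6093/(-59) = 6093*(-1/59) = -6093/59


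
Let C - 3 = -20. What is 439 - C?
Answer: 456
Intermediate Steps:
C = -17 (C = 3 - 20 = -17)
439 - C = 439 - 1*(-17) = 439 + 17 = 456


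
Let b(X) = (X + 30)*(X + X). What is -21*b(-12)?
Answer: 9072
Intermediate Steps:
b(X) = 2*X*(30 + X) (b(X) = (30 + X)*(2*X) = 2*X*(30 + X))
-21*b(-12) = -42*(-12)*(30 - 12) = -42*(-12)*18 = -21*(-432) = 9072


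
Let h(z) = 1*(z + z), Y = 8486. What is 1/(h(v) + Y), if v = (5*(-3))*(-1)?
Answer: 1/8516 ≈ 0.00011743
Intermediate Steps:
v = 15 (v = -15*(-1) = 15)
h(z) = 2*z (h(z) = 1*(2*z) = 2*z)
1/(h(v) + Y) = 1/(2*15 + 8486) = 1/(30 + 8486) = 1/8516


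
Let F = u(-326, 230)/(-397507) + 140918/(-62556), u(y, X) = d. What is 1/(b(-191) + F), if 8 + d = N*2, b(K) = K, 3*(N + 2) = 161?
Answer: -1130293086/218432427385 ≈ -0.0051746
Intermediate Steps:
N = 155/3 (N = -2 + (1/3)*161 = -2 + 161/3 = 155/3 ≈ 51.667)
d = 286/3 (d = -8 + (155/3)*2 = -8 + 310/3 = 286/3 ≈ 95.333)
u(y, X) = 286/3
F = -2546447959/1130293086 (F = (286/3)/(-397507) + 140918/(-62556) = (286/3)*(-1/397507) + 140918*(-1/62556) = -26/108411 - 70459/31278 = -2546447959/1130293086 ≈ -2.2529)
1/(b(-191) + F) = 1/(-191 - 2546447959/1130293086) = 1/(-218432427385/1130293086) = -1130293086/218432427385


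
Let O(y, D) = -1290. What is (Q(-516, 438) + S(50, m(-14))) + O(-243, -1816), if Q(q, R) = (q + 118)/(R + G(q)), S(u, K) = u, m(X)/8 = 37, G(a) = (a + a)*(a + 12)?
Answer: -322751119/260283 ≈ -1240.0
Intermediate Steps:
G(a) = 2*a*(12 + a) (G(a) = (2*a)*(12 + a) = 2*a*(12 + a))
m(X) = 296 (m(X) = 8*37 = 296)
Q(q, R) = (118 + q)/(R + 2*q*(12 + q)) (Q(q, R) = (q + 118)/(R + 2*q*(12 + q)) = (118 + q)/(R + 2*q*(12 + q)))
(Q(-516, 438) + S(50, m(-14))) + O(-243, -1816) = ((118 - 516)/(438 + 2*(-516)*(12 - 516)) + 50) - 1290 = (-398/(438 + 2*(-516)*(-504)) + 50) - 1290 = (-398/(438 + 520128) + 50) - 1290 = (-398/520566 + 50) - 1290 = ((1/520566)*(-398) + 50) - 1290 = (-199/260283 + 50) - 1290 = 13013951/260283 - 1290 = -322751119/260283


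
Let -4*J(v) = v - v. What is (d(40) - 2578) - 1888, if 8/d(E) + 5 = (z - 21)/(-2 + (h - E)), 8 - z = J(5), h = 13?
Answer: -147436/33 ≈ -4467.8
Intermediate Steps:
J(v) = 0 (J(v) = -(v - v)/4 = -¼*0 = 0)
z = 8 (z = 8 - 1*0 = 8 + 0 = 8)
d(E) = 8/(-5 - 13/(11 - E)) (d(E) = 8/(-5 + (8 - 21)/(-2 + (13 - E))) = 8/(-5 - 13/(11 - E)))
(d(40) - 2578) - 1888 = (8*(11 - 1*40)/(-68 + 5*40) - 2578) - 1888 = (8*(11 - 40)/(-68 + 200) - 2578) - 1888 = (8*(-29)/132 - 2578) - 1888 = (8*(1/132)*(-29) - 2578) - 1888 = (-58/33 - 2578) - 1888 = -85132/33 - 1888 = -147436/33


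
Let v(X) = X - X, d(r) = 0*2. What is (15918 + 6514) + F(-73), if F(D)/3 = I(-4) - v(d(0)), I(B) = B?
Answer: 22420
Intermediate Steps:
d(r) = 0
v(X) = 0
F(D) = -12 (F(D) = 3*(-4 - 1*0) = 3*(-4 + 0) = 3*(-4) = -12)
(15918 + 6514) + F(-73) = (15918 + 6514) - 12 = 22432 - 12 = 22420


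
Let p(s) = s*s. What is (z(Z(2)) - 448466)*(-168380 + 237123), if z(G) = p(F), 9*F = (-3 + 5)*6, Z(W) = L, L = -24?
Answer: -277458984254/9 ≈ -3.0829e+10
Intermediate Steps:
Z(W) = -24
F = 4/3 (F = ((-3 + 5)*6)/9 = (2*6)/9 = (1/9)*12 = 4/3 ≈ 1.3333)
p(s) = s**2
z(G) = 16/9 (z(G) = (4/3)**2 = 16/9)
(z(Z(2)) - 448466)*(-168380 + 237123) = (16/9 - 448466)*(-168380 + 237123) = -4036178/9*68743 = -277458984254/9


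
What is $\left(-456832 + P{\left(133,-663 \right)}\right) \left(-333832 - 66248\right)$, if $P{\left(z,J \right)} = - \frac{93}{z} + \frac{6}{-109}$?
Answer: $\frac{2649611591955120}{14497} \approx 1.8277 \cdot 10^{11}$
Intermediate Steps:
$P{\left(z,J \right)} = - \frac{6}{109} - \frac{93}{z}$ ($P{\left(z,J \right)} = - \frac{93}{z} + 6 \left(- \frac{1}{109}\right) = - \frac{93}{z} - \frac{6}{109} = - \frac{6}{109} - \frac{93}{z}$)
$\left(-456832 + P{\left(133,-663 \right)}\right) \left(-333832 - 66248\right) = \left(-456832 - \left(\frac{6}{109} + \frac{93}{133}\right)\right) \left(-333832 - 66248\right) = \left(-456832 - \frac{10935}{14497}\right) \left(-400080\right) = \left(- \frac{6622704439}{14497}\right) \left(-400080\right) = \frac{2649611591955120}{14497}$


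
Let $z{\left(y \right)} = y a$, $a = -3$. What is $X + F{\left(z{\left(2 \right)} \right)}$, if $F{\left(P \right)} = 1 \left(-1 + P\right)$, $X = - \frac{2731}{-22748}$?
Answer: $- \frac{156505}{22748} \approx -6.8799$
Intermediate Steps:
$z{\left(y \right)} = - 3 y$ ($z{\left(y \right)} = y \left(-3\right) = - 3 y$)
$X = \frac{2731}{22748}$ ($X = \left(-2731\right) \left(- \frac{1}{22748}\right) = \frac{2731}{22748} \approx 0.12005$)
$F{\left(P \right)} = -1 + P$
$X + F{\left(z{\left(2 \right)} \right)} = \frac{2731}{22748} - 7 = - \frac{156505}{22748}$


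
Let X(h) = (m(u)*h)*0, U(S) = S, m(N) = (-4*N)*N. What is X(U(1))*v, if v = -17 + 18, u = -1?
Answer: 0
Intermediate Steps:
m(N) = -4*N²
v = 1
X(h) = 0 (X(h) = ((-4*(-1)²)*h)*0 = ((-4*1)*h)*0 = -4*h*0 = 0)
X(U(1))*v = 0*1 = 0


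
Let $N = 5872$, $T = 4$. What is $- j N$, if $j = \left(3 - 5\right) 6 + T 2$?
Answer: $23488$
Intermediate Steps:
$j = -4$ ($j = \left(3 - 5\right) 6 + 4 \cdot 2 = \left(-2\right) 6 + 8 = -12 + 8 = -4$)
$- j N = - \left(-4\right) 5872 = \left(-1\right) \left(-23488\right) = 23488$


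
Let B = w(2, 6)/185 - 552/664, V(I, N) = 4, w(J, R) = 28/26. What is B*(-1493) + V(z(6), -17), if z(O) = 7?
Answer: 246819479/199615 ≈ 1236.5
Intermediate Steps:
w(J, R) = 14/13 (w(J, R) = 28*(1/26) = 14/13)
B = -164783/199615 (B = (14/13)/185 - 552/664 = (14/13)*(1/185) - 552*1/664 = 14/2405 - 69/83 = -164783/199615 ≈ -0.82550)
B*(-1493) + V(z(6), -17) = -164783/199615*(-1493) + 4 = 246021019/199615 + 4 = 246819479/199615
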